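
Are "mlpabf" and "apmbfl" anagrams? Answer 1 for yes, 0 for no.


Strings: "mlpabf", "apmbfl"
Sorted first:  abflmp
Sorted second: abflmp
Sorted forms match => anagrams

1


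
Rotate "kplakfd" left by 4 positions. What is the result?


Input: "kplakfd", rotate left by 4
First 4 characters: "kpla"
Remaining characters: "kfd"
Concatenate remaining + first: "kfd" + "kpla" = "kfdkpla"

kfdkpla


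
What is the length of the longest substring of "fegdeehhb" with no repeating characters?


Input: "fegdeehhb"
Sliding window (track last position of each char):
  Position 0 ('f'): window [0,0] length 1 -- new best
  Position 1 ('e'): window [0,1] length 2 -- new best
  Position 2 ('g'): window [0,2] length 3 -- new best
  Position 3 ('d'): window [0,3] length 4 -- new best
  Position 4 ('e'): repeat (last at 1), move window start to 2
  Position 4 ('e'): window [2,4] length 3
  Position 5 ('e'): repeat (last at 4), move window start to 5
  Position 5 ('e'): window [5,5] length 1
  Position 6 ('h'): window [5,6] length 2
  Position 7 ('h'): repeat (last at 6), move window start to 7
  Position 7 ('h'): window [7,7] length 1
  Position 8 ('b'): window [7,8] length 2
Longest substring with no repeats: "fegd" with length 4

4


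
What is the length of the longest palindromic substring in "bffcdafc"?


Input: "bffcdafc"
Checking substrings for palindromes:
  [1:3] "ff" (len 2) => palindrome
Longest palindromic substring: "ff" with length 2

2


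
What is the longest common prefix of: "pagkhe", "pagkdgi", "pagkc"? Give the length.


Words: pagkhe, pagkdgi, pagkc
  Position 0: all 'p' => match
  Position 1: all 'a' => match
  Position 2: all 'g' => match
  Position 3: all 'k' => match
  Position 4: ('h', 'd', 'c') => mismatch, stop
LCP = "pagk" (length 4)

4


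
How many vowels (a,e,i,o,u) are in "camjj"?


Input: camjj
Checking each character:
  'c' at position 0: consonant
  'a' at position 1: vowel (running total: 1)
  'm' at position 2: consonant
  'j' at position 3: consonant
  'j' at position 4: consonant
Total vowels: 1

1


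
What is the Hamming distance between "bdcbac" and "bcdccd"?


Comparing "bdcbac" and "bcdccd" position by position:
  Position 0: 'b' vs 'b' => same
  Position 1: 'd' vs 'c' => differ
  Position 2: 'c' vs 'd' => differ
  Position 3: 'b' vs 'c' => differ
  Position 4: 'a' vs 'c' => differ
  Position 5: 'c' vs 'd' => differ
Total differences (Hamming distance): 5

5


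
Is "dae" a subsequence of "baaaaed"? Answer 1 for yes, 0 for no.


Check if "dae" is a subsequence of "baaaaed"
Greedy scan:
  Position 0 ('b'): no match needed
  Position 1 ('a'): no match needed
  Position 2 ('a'): no match needed
  Position 3 ('a'): no match needed
  Position 4 ('a'): no match needed
  Position 5 ('e'): no match needed
  Position 6 ('d'): matches sub[0] = 'd'
Only matched 1/3 characters => not a subsequence

0


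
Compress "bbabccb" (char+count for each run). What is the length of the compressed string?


Input: bbabccb
Runs:
  'b' x 2 => "b2"
  'a' x 1 => "a1"
  'b' x 1 => "b1"
  'c' x 2 => "c2"
  'b' x 1 => "b1"
Compressed: "b2a1b1c2b1"
Compressed length: 10

10


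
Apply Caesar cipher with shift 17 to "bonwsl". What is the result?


Caesar cipher: shift "bonwsl" by 17
  'b' (pos 1) + 17 = pos 18 = 's'
  'o' (pos 14) + 17 = pos 5 = 'f'
  'n' (pos 13) + 17 = pos 4 = 'e'
  'w' (pos 22) + 17 = pos 13 = 'n'
  's' (pos 18) + 17 = pos 9 = 'j'
  'l' (pos 11) + 17 = pos 2 = 'c'
Result: sfenjc

sfenjc


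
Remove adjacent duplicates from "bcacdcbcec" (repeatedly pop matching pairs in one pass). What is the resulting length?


Input: bcacdcbcec
Stack-based adjacent duplicate removal:
  Read 'b': push. Stack: b
  Read 'c': push. Stack: bc
  Read 'a': push. Stack: bca
  Read 'c': push. Stack: bcac
  Read 'd': push. Stack: bcacd
  Read 'c': push. Stack: bcacdc
  Read 'b': push. Stack: bcacdcb
  Read 'c': push. Stack: bcacdcbc
  Read 'e': push. Stack: bcacdcbce
  Read 'c': push. Stack: bcacdcbcec
Final stack: "bcacdcbcec" (length 10)

10


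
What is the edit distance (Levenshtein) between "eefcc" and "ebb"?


Computing edit distance: "eefcc" -> "ebb"
DP table:
           e    b    b
      0    1    2    3
  e   1    0    1    2
  e   2    1    1    2
  f   3    2    2    2
  c   4    3    3    3
  c   5    4    4    4
Edit distance = dp[5][3] = 4

4


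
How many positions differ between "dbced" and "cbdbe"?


Comparing "dbced" and "cbdbe" position by position:
  Position 0: 'd' vs 'c' => DIFFER
  Position 1: 'b' vs 'b' => same
  Position 2: 'c' vs 'd' => DIFFER
  Position 3: 'e' vs 'b' => DIFFER
  Position 4: 'd' vs 'e' => DIFFER
Positions that differ: 4

4


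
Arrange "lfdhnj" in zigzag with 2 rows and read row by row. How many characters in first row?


Zigzag "lfdhnj" into 2 rows:
Placing characters:
  'l' => row 0
  'f' => row 1
  'd' => row 0
  'h' => row 1
  'n' => row 0
  'j' => row 1
Rows:
  Row 0: "ldn"
  Row 1: "fhj"
First row length: 3

3


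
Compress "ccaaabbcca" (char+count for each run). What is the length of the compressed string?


Input: ccaaabbcca
Runs:
  'c' x 2 => "c2"
  'a' x 3 => "a3"
  'b' x 2 => "b2"
  'c' x 2 => "c2"
  'a' x 1 => "a1"
Compressed: "c2a3b2c2a1"
Compressed length: 10

10


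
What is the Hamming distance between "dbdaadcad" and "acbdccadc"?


Comparing "dbdaadcad" and "acbdccadc" position by position:
  Position 0: 'd' vs 'a' => differ
  Position 1: 'b' vs 'c' => differ
  Position 2: 'd' vs 'b' => differ
  Position 3: 'a' vs 'd' => differ
  Position 4: 'a' vs 'c' => differ
  Position 5: 'd' vs 'c' => differ
  Position 6: 'c' vs 'a' => differ
  Position 7: 'a' vs 'd' => differ
  Position 8: 'd' vs 'c' => differ
Total differences (Hamming distance): 9

9


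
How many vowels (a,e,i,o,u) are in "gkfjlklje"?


Input: gkfjlklje
Checking each character:
  'g' at position 0: consonant
  'k' at position 1: consonant
  'f' at position 2: consonant
  'j' at position 3: consonant
  'l' at position 4: consonant
  'k' at position 5: consonant
  'l' at position 6: consonant
  'j' at position 7: consonant
  'e' at position 8: vowel (running total: 1)
Total vowels: 1

1


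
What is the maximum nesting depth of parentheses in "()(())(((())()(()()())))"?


Input: "()(())(((())()(()()())))"
Tracking depth:
  Position 0 '(': depth becomes 1
  Position 1 ')': depth becomes 0
  Position 2 '(': depth becomes 1
  Position 3 '(': depth becomes 2
  Position 4 ')': depth becomes 1
  Position 5 ')': depth becomes 0
  Position 6 '(': depth becomes 1
  Position 7 '(': depth becomes 2
  Position 8 '(': depth becomes 3
  Position 9 '(': depth becomes 4
  Position 10 ')': depth becomes 3
  Position 11 ')': depth becomes 2
  Position 12 '(': depth becomes 3
  Position 13 ')': depth becomes 2
  Position 14 '(': depth becomes 3
  Position 15 '(': depth becomes 4
  Position 16 ')': depth becomes 3
  Position 17 '(': depth becomes 4
  Position 18 ')': depth becomes 3
  Position 19 '(': depth becomes 4
  Position 20 ')': depth becomes 3
  Position 21 ')': depth becomes 2
  Position 22 ')': depth becomes 1
  Position 23 ')': depth becomes 0
Maximum depth reached: 4

4


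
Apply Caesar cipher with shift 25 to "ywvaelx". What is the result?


Caesar cipher: shift "ywvaelx" by 25
  'y' (pos 24) + 25 = pos 23 = 'x'
  'w' (pos 22) + 25 = pos 21 = 'v'
  'v' (pos 21) + 25 = pos 20 = 'u'
  'a' (pos 0) + 25 = pos 25 = 'z'
  'e' (pos 4) + 25 = pos 3 = 'd'
  'l' (pos 11) + 25 = pos 10 = 'k'
  'x' (pos 23) + 25 = pos 22 = 'w'
Result: xvuzdkw

xvuzdkw


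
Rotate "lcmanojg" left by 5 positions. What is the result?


Input: "lcmanojg", rotate left by 5
First 5 characters: "lcman"
Remaining characters: "ojg"
Concatenate remaining + first: "ojg" + "lcman" = "ojglcman"

ojglcman


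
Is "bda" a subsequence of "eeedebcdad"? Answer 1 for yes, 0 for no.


Check if "bda" is a subsequence of "eeedebcdad"
Greedy scan:
  Position 0 ('e'): no match needed
  Position 1 ('e'): no match needed
  Position 2 ('e'): no match needed
  Position 3 ('d'): no match needed
  Position 4 ('e'): no match needed
  Position 5 ('b'): matches sub[0] = 'b'
  Position 6 ('c'): no match needed
  Position 7 ('d'): matches sub[1] = 'd'
  Position 8 ('a'): matches sub[2] = 'a'
  Position 9 ('d'): no match needed
All 3 characters matched => is a subsequence

1


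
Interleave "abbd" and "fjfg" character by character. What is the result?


Interleaving "abbd" and "fjfg":
  Position 0: 'a' from first, 'f' from second => "af"
  Position 1: 'b' from first, 'j' from second => "bj"
  Position 2: 'b' from first, 'f' from second => "bf"
  Position 3: 'd' from first, 'g' from second => "dg"
Result: afbjbfdg

afbjbfdg


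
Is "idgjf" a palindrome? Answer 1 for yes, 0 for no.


Input: idgjf
Reversed: fjgdi
  Compare pos 0 ('i') with pos 4 ('f'): MISMATCH
  Compare pos 1 ('d') with pos 3 ('j'): MISMATCH
Result: not a palindrome

0


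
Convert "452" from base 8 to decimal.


Input: "452" in base 8
Positional expansion:
  Digit '4' (value 4) x 8^2 = 256
  Digit '5' (value 5) x 8^1 = 40
  Digit '2' (value 2) x 8^0 = 2
Sum = 298

298


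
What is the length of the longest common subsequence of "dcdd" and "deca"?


LCS of "dcdd" and "deca"
DP table:
           d    e    c    a
      0    0    0    0    0
  d   0    1    1    1    1
  c   0    1    1    2    2
  d   0    1    1    2    2
  d   0    1    1    2    2
LCS length = dp[4][4] = 2

2


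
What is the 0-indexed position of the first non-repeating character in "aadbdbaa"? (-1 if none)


Input: aadbdbaa
Character frequencies:
  'a': 4
  'b': 2
  'd': 2
Scanning left to right for freq == 1:
  Position 0 ('a'): freq=4, skip
  Position 1 ('a'): freq=4, skip
  Position 2 ('d'): freq=2, skip
  Position 3 ('b'): freq=2, skip
  Position 4 ('d'): freq=2, skip
  Position 5 ('b'): freq=2, skip
  Position 6 ('a'): freq=4, skip
  Position 7 ('a'): freq=4, skip
  No unique character found => answer = -1

-1


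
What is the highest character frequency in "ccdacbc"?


Input: ccdacbc
Character counts:
  'a': 1
  'b': 1
  'c': 4
  'd': 1
Maximum frequency: 4

4


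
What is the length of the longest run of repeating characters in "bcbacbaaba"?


Input: "bcbacbaaba"
Scanning for longest run:
  Position 1 ('c'): new char, reset run to 1
  Position 2 ('b'): new char, reset run to 1
  Position 3 ('a'): new char, reset run to 1
  Position 4 ('c'): new char, reset run to 1
  Position 5 ('b'): new char, reset run to 1
  Position 6 ('a'): new char, reset run to 1
  Position 7 ('a'): continues run of 'a', length=2
  Position 8 ('b'): new char, reset run to 1
  Position 9 ('a'): new char, reset run to 1
Longest run: 'a' with length 2

2


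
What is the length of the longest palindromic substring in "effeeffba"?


Input: "effeeffba"
Checking substrings for palindromes:
  [1:7] "ffeeff" (len 6) => palindrome
  [0:4] "effe" (len 4) => palindrome
  [2:6] "feef" (len 4) => palindrome
  [1:3] "ff" (len 2) => palindrome
  [3:5] "ee" (len 2) => palindrome
  [5:7] "ff" (len 2) => palindrome
Longest palindromic substring: "ffeeff" with length 6

6


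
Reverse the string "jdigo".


Input: jdigo
Reading characters right to left:
  Position 4: 'o'
  Position 3: 'g'
  Position 2: 'i'
  Position 1: 'd'
  Position 0: 'j'
Reversed: ogidj

ogidj


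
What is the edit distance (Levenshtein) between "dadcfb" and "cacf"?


Computing edit distance: "dadcfb" -> "cacf"
DP table:
           c    a    c    f
      0    1    2    3    4
  d   1    1    2    3    4
  a   2    2    1    2    3
  d   3    3    2    2    3
  c   4    3    3    2    3
  f   5    4    4    3    2
  b   6    5    5    4    3
Edit distance = dp[6][4] = 3

3


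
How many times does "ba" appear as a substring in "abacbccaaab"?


Searching for "ba" in "abacbccaaab"
Scanning each position:
  Position 0: "ab" => no
  Position 1: "ba" => MATCH
  Position 2: "ac" => no
  Position 3: "cb" => no
  Position 4: "bc" => no
  Position 5: "cc" => no
  Position 6: "ca" => no
  Position 7: "aa" => no
  Position 8: "aa" => no
  Position 9: "ab" => no
Total occurrences: 1

1


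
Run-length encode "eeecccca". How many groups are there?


Input: eeecccca
Scanning for consecutive runs:
  Group 1: 'e' x 3 (positions 0-2)
  Group 2: 'c' x 4 (positions 3-6)
  Group 3: 'a' x 1 (positions 7-7)
Total groups: 3

3


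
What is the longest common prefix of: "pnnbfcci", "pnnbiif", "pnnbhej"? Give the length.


Words: pnnbfcci, pnnbiif, pnnbhej
  Position 0: all 'p' => match
  Position 1: all 'n' => match
  Position 2: all 'n' => match
  Position 3: all 'b' => match
  Position 4: ('f', 'i', 'h') => mismatch, stop
LCP = "pnnb" (length 4)

4


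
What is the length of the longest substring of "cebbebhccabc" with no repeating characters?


Input: "cebbebhccabc"
Sliding window (track last position of each char):
  Position 0 ('c'): window [0,0] length 1 -- new best
  Position 1 ('e'): window [0,1] length 2 -- new best
  Position 2 ('b'): window [0,2] length 3 -- new best
  Position 3 ('b'): repeat (last at 2), move window start to 3
  Position 3 ('b'): window [3,3] length 1
  Position 4 ('e'): window [3,4] length 2
  Position 5 ('b'): repeat (last at 3), move window start to 4
  Position 5 ('b'): window [4,5] length 2
  Position 6 ('h'): window [4,6] length 3
  Position 7 ('c'): window [4,7] length 4 -- new best
  Position 8 ('c'): repeat (last at 7), move window start to 8
  Position 8 ('c'): window [8,8] length 1
  Position 9 ('a'): window [8,9] length 2
  Position 10 ('b'): window [8,10] length 3
  Position 11 ('c'): repeat (last at 8), move window start to 9
  Position 11 ('c'): window [9,11] length 3
Longest substring with no repeats: "ebhc" with length 4

4


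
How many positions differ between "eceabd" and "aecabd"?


Comparing "eceabd" and "aecabd" position by position:
  Position 0: 'e' vs 'a' => DIFFER
  Position 1: 'c' vs 'e' => DIFFER
  Position 2: 'e' vs 'c' => DIFFER
  Position 3: 'a' vs 'a' => same
  Position 4: 'b' vs 'b' => same
  Position 5: 'd' vs 'd' => same
Positions that differ: 3

3


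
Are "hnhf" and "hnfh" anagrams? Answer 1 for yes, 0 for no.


Strings: "hnhf", "hnfh"
Sorted first:  fhhn
Sorted second: fhhn
Sorted forms match => anagrams

1


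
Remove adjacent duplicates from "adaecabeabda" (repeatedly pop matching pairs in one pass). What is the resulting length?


Input: adaecabeabda
Stack-based adjacent duplicate removal:
  Read 'a': push. Stack: a
  Read 'd': push. Stack: ad
  Read 'a': push. Stack: ada
  Read 'e': push. Stack: adae
  Read 'c': push. Stack: adaec
  Read 'a': push. Stack: adaeca
  Read 'b': push. Stack: adaecab
  Read 'e': push. Stack: adaecabe
  Read 'a': push. Stack: adaecabea
  Read 'b': push. Stack: adaecabeab
  Read 'd': push. Stack: adaecabeabd
  Read 'a': push. Stack: adaecabeabda
Final stack: "adaecabeabda" (length 12)

12


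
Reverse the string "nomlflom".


Input: nomlflom
Reading characters right to left:
  Position 7: 'm'
  Position 6: 'o'
  Position 5: 'l'
  Position 4: 'f'
  Position 3: 'l'
  Position 2: 'm'
  Position 1: 'o'
  Position 0: 'n'
Reversed: molflmon

molflmon


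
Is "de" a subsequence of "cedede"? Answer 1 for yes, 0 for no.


Check if "de" is a subsequence of "cedede"
Greedy scan:
  Position 0 ('c'): no match needed
  Position 1 ('e'): no match needed
  Position 2 ('d'): matches sub[0] = 'd'
  Position 3 ('e'): matches sub[1] = 'e'
  Position 4 ('d'): no match needed
  Position 5 ('e'): no match needed
All 2 characters matched => is a subsequence

1


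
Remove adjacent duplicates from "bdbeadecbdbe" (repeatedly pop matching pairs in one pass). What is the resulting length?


Input: bdbeadecbdbe
Stack-based adjacent duplicate removal:
  Read 'b': push. Stack: b
  Read 'd': push. Stack: bd
  Read 'b': push. Stack: bdb
  Read 'e': push. Stack: bdbe
  Read 'a': push. Stack: bdbea
  Read 'd': push. Stack: bdbead
  Read 'e': push. Stack: bdbeade
  Read 'c': push. Stack: bdbeadec
  Read 'b': push. Stack: bdbeadecb
  Read 'd': push. Stack: bdbeadecbd
  Read 'b': push. Stack: bdbeadecbdb
  Read 'e': push. Stack: bdbeadecbdbe
Final stack: "bdbeadecbdbe" (length 12)

12


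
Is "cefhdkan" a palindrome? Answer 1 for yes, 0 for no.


Input: cefhdkan
Reversed: nakdhfec
  Compare pos 0 ('c') with pos 7 ('n'): MISMATCH
  Compare pos 1 ('e') with pos 6 ('a'): MISMATCH
  Compare pos 2 ('f') with pos 5 ('k'): MISMATCH
  Compare pos 3 ('h') with pos 4 ('d'): MISMATCH
Result: not a palindrome

0


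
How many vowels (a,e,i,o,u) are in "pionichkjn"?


Input: pionichkjn
Checking each character:
  'p' at position 0: consonant
  'i' at position 1: vowel (running total: 1)
  'o' at position 2: vowel (running total: 2)
  'n' at position 3: consonant
  'i' at position 4: vowel (running total: 3)
  'c' at position 5: consonant
  'h' at position 6: consonant
  'k' at position 7: consonant
  'j' at position 8: consonant
  'n' at position 9: consonant
Total vowels: 3

3


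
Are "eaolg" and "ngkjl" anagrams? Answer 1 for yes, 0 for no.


Strings: "eaolg", "ngkjl"
Sorted first:  aeglo
Sorted second: gjkln
Differ at position 0: 'a' vs 'g' => not anagrams

0


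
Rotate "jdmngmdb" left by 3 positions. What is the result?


Input: "jdmngmdb", rotate left by 3
First 3 characters: "jdm"
Remaining characters: "ngmdb"
Concatenate remaining + first: "ngmdb" + "jdm" = "ngmdbjdm"

ngmdbjdm


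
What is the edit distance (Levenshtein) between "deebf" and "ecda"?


Computing edit distance: "deebf" -> "ecda"
DP table:
           e    c    d    a
      0    1    2    3    4
  d   1    1    2    2    3
  e   2    1    2    3    3
  e   3    2    2    3    4
  b   4    3    3    3    4
  f   5    4    4    4    4
Edit distance = dp[5][4] = 4

4


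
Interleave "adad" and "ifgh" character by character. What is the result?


Interleaving "adad" and "ifgh":
  Position 0: 'a' from first, 'i' from second => "ai"
  Position 1: 'd' from first, 'f' from second => "df"
  Position 2: 'a' from first, 'g' from second => "ag"
  Position 3: 'd' from first, 'h' from second => "dh"
Result: aidfagdh

aidfagdh


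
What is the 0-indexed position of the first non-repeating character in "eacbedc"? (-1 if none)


Input: eacbedc
Character frequencies:
  'a': 1
  'b': 1
  'c': 2
  'd': 1
  'e': 2
Scanning left to right for freq == 1:
  Position 0 ('e'): freq=2, skip
  Position 1 ('a'): unique! => answer = 1

1


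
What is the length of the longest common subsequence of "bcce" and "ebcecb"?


LCS of "bcce" and "ebcecb"
DP table:
           e    b    c    e    c    b
      0    0    0    0    0    0    0
  b   0    0    1    1    1    1    1
  c   0    0    1    2    2    2    2
  c   0    0    1    2    2    3    3
  e   0    1    1    2    3    3    3
LCS length = dp[4][6] = 3

3


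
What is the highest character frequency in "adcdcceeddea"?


Input: adcdcceeddea
Character counts:
  'a': 2
  'c': 3
  'd': 4
  'e': 3
Maximum frequency: 4

4


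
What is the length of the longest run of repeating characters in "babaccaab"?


Input: "babaccaab"
Scanning for longest run:
  Position 1 ('a'): new char, reset run to 1
  Position 2 ('b'): new char, reset run to 1
  Position 3 ('a'): new char, reset run to 1
  Position 4 ('c'): new char, reset run to 1
  Position 5 ('c'): continues run of 'c', length=2
  Position 6 ('a'): new char, reset run to 1
  Position 7 ('a'): continues run of 'a', length=2
  Position 8 ('b'): new char, reset run to 1
Longest run: 'c' with length 2

2


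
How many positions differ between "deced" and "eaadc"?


Comparing "deced" and "eaadc" position by position:
  Position 0: 'd' vs 'e' => DIFFER
  Position 1: 'e' vs 'a' => DIFFER
  Position 2: 'c' vs 'a' => DIFFER
  Position 3: 'e' vs 'd' => DIFFER
  Position 4: 'd' vs 'c' => DIFFER
Positions that differ: 5

5


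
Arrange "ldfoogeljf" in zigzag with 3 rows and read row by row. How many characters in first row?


Zigzag "ldfoogeljf" into 3 rows:
Placing characters:
  'l' => row 0
  'd' => row 1
  'f' => row 2
  'o' => row 1
  'o' => row 0
  'g' => row 1
  'e' => row 2
  'l' => row 1
  'j' => row 0
  'f' => row 1
Rows:
  Row 0: "loj"
  Row 1: "doglf"
  Row 2: "fe"
First row length: 3

3


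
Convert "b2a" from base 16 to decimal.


Input: "b2a" in base 16
Positional expansion:
  Digit 'b' (value 11) x 16^2 = 2816
  Digit '2' (value 2) x 16^1 = 32
  Digit 'a' (value 10) x 16^0 = 10
Sum = 2858

2858


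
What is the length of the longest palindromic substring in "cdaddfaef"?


Input: "cdaddfaef"
Checking substrings for palindromes:
  [1:4] "dad" (len 3) => palindrome
  [3:5] "dd" (len 2) => palindrome
Longest palindromic substring: "dad" with length 3

3


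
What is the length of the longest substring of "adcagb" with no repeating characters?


Input: "adcagb"
Sliding window (track last position of each char):
  Position 0 ('a'): window [0,0] length 1 -- new best
  Position 1 ('d'): window [0,1] length 2 -- new best
  Position 2 ('c'): window [0,2] length 3 -- new best
  Position 3 ('a'): repeat (last at 0), move window start to 1
  Position 3 ('a'): window [1,3] length 3
  Position 4 ('g'): window [1,4] length 4 -- new best
  Position 5 ('b'): window [1,5] length 5 -- new best
Longest substring with no repeats: "dcagb" with length 5

5


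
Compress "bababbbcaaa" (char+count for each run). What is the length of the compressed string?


Input: bababbbcaaa
Runs:
  'b' x 1 => "b1"
  'a' x 1 => "a1"
  'b' x 1 => "b1"
  'a' x 1 => "a1"
  'b' x 3 => "b3"
  'c' x 1 => "c1"
  'a' x 3 => "a3"
Compressed: "b1a1b1a1b3c1a3"
Compressed length: 14

14


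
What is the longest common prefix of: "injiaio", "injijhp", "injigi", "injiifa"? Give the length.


Words: injiaio, injijhp, injigi, injiifa
  Position 0: all 'i' => match
  Position 1: all 'n' => match
  Position 2: all 'j' => match
  Position 3: all 'i' => match
  Position 4: ('a', 'j', 'g', 'i') => mismatch, stop
LCP = "inji" (length 4)

4


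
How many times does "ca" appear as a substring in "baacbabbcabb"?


Searching for "ca" in "baacbabbcabb"
Scanning each position:
  Position 0: "ba" => no
  Position 1: "aa" => no
  Position 2: "ac" => no
  Position 3: "cb" => no
  Position 4: "ba" => no
  Position 5: "ab" => no
  Position 6: "bb" => no
  Position 7: "bc" => no
  Position 8: "ca" => MATCH
  Position 9: "ab" => no
  Position 10: "bb" => no
Total occurrences: 1

1


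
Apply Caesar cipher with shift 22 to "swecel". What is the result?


Caesar cipher: shift "swecel" by 22
  's' (pos 18) + 22 = pos 14 = 'o'
  'w' (pos 22) + 22 = pos 18 = 's'
  'e' (pos 4) + 22 = pos 0 = 'a'
  'c' (pos 2) + 22 = pos 24 = 'y'
  'e' (pos 4) + 22 = pos 0 = 'a'
  'l' (pos 11) + 22 = pos 7 = 'h'
Result: osayah

osayah


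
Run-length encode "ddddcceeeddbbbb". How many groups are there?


Input: ddddcceeeddbbbb
Scanning for consecutive runs:
  Group 1: 'd' x 4 (positions 0-3)
  Group 2: 'c' x 2 (positions 4-5)
  Group 3: 'e' x 3 (positions 6-8)
  Group 4: 'd' x 2 (positions 9-10)
  Group 5: 'b' x 4 (positions 11-14)
Total groups: 5

5


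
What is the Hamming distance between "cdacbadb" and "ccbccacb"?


Comparing "cdacbadb" and "ccbccacb" position by position:
  Position 0: 'c' vs 'c' => same
  Position 1: 'd' vs 'c' => differ
  Position 2: 'a' vs 'b' => differ
  Position 3: 'c' vs 'c' => same
  Position 4: 'b' vs 'c' => differ
  Position 5: 'a' vs 'a' => same
  Position 6: 'd' vs 'c' => differ
  Position 7: 'b' vs 'b' => same
Total differences (Hamming distance): 4

4


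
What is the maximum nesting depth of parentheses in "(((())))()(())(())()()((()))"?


Input: "(((())))()(())(())()()((()))"
Tracking depth:
  Position 0 '(': depth becomes 1
  Position 1 '(': depth becomes 2
  Position 2 '(': depth becomes 3
  Position 3 '(': depth becomes 4
  Position 4 ')': depth becomes 3
  Position 5 ')': depth becomes 2
  Position 6 ')': depth becomes 1
  Position 7 ')': depth becomes 0
  Position 8 '(': depth becomes 1
  Position 9 ')': depth becomes 0
  Position 10 '(': depth becomes 1
  Position 11 '(': depth becomes 2
  Position 12 ')': depth becomes 1
  Position 13 ')': depth becomes 0
  Position 14 '(': depth becomes 1
  Position 15 '(': depth becomes 2
  Position 16 ')': depth becomes 1
  Position 17 ')': depth becomes 0
  Position 18 '(': depth becomes 1
  Position 19 ')': depth becomes 0
  Position 20 '(': depth becomes 1
  Position 21 ')': depth becomes 0
  Position 22 '(': depth becomes 1
  Position 23 '(': depth becomes 2
  Position 24 '(': depth becomes 3
  Position 25 ')': depth becomes 2
  Position 26 ')': depth becomes 1
  Position 27 ')': depth becomes 0
Maximum depth reached: 4

4


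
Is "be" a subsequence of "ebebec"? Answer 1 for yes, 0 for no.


Check if "be" is a subsequence of "ebebec"
Greedy scan:
  Position 0 ('e'): no match needed
  Position 1 ('b'): matches sub[0] = 'b'
  Position 2 ('e'): matches sub[1] = 'e'
  Position 3 ('b'): no match needed
  Position 4 ('e'): no match needed
  Position 5 ('c'): no match needed
All 2 characters matched => is a subsequence

1


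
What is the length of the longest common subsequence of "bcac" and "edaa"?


LCS of "bcac" and "edaa"
DP table:
           e    d    a    a
      0    0    0    0    0
  b   0    0    0    0    0
  c   0    0    0    0    0
  a   0    0    0    1    1
  c   0    0    0    1    1
LCS length = dp[4][4] = 1

1


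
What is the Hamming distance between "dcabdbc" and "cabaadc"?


Comparing "dcabdbc" and "cabaadc" position by position:
  Position 0: 'd' vs 'c' => differ
  Position 1: 'c' vs 'a' => differ
  Position 2: 'a' vs 'b' => differ
  Position 3: 'b' vs 'a' => differ
  Position 4: 'd' vs 'a' => differ
  Position 5: 'b' vs 'd' => differ
  Position 6: 'c' vs 'c' => same
Total differences (Hamming distance): 6

6


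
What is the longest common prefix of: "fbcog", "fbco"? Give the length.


Words: fbcog, fbco
  Position 0: all 'f' => match
  Position 1: all 'b' => match
  Position 2: all 'c' => match
  Position 3: all 'o' => match
LCP = "fbco" (length 4)

4


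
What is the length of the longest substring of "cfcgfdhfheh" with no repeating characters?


Input: "cfcgfdhfheh"
Sliding window (track last position of each char):
  Position 0 ('c'): window [0,0] length 1 -- new best
  Position 1 ('f'): window [0,1] length 2 -- new best
  Position 2 ('c'): repeat (last at 0), move window start to 1
  Position 2 ('c'): window [1,2] length 2
  Position 3 ('g'): window [1,3] length 3 -- new best
  Position 4 ('f'): repeat (last at 1), move window start to 2
  Position 4 ('f'): window [2,4] length 3
  Position 5 ('d'): window [2,5] length 4 -- new best
  Position 6 ('h'): window [2,6] length 5 -- new best
  Position 7 ('f'): repeat (last at 4), move window start to 5
  Position 7 ('f'): window [5,7] length 3
  Position 8 ('h'): repeat (last at 6), move window start to 7
  Position 8 ('h'): window [7,8] length 2
  Position 9 ('e'): window [7,9] length 3
  Position 10 ('h'): repeat (last at 8), move window start to 9
  Position 10 ('h'): window [9,10] length 2
Longest substring with no repeats: "cgfdh" with length 5

5


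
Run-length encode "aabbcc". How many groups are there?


Input: aabbcc
Scanning for consecutive runs:
  Group 1: 'a' x 2 (positions 0-1)
  Group 2: 'b' x 2 (positions 2-3)
  Group 3: 'c' x 2 (positions 4-5)
Total groups: 3

3


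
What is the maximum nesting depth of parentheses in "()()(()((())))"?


Input: "()()(()((())))"
Tracking depth:
  Position 0 '(': depth becomes 1
  Position 1 ')': depth becomes 0
  Position 2 '(': depth becomes 1
  Position 3 ')': depth becomes 0
  Position 4 '(': depth becomes 1
  Position 5 '(': depth becomes 2
  Position 6 ')': depth becomes 1
  Position 7 '(': depth becomes 2
  Position 8 '(': depth becomes 3
  Position 9 '(': depth becomes 4
  Position 10 ')': depth becomes 3
  Position 11 ')': depth becomes 2
  Position 12 ')': depth becomes 1
  Position 13 ')': depth becomes 0
Maximum depth reached: 4

4


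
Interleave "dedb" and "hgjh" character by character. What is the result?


Interleaving "dedb" and "hgjh":
  Position 0: 'd' from first, 'h' from second => "dh"
  Position 1: 'e' from first, 'g' from second => "eg"
  Position 2: 'd' from first, 'j' from second => "dj"
  Position 3: 'b' from first, 'h' from second => "bh"
Result: dhegdjbh

dhegdjbh


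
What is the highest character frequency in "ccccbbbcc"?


Input: ccccbbbcc
Character counts:
  'b': 3
  'c': 6
Maximum frequency: 6

6


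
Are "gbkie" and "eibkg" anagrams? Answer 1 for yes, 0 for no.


Strings: "gbkie", "eibkg"
Sorted first:  begik
Sorted second: begik
Sorted forms match => anagrams

1


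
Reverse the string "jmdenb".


Input: jmdenb
Reading characters right to left:
  Position 5: 'b'
  Position 4: 'n'
  Position 3: 'e'
  Position 2: 'd'
  Position 1: 'm'
  Position 0: 'j'
Reversed: bnedmj

bnedmj


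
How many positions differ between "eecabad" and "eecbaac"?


Comparing "eecabad" and "eecbaac" position by position:
  Position 0: 'e' vs 'e' => same
  Position 1: 'e' vs 'e' => same
  Position 2: 'c' vs 'c' => same
  Position 3: 'a' vs 'b' => DIFFER
  Position 4: 'b' vs 'a' => DIFFER
  Position 5: 'a' vs 'a' => same
  Position 6: 'd' vs 'c' => DIFFER
Positions that differ: 3

3


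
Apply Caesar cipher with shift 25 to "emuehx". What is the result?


Caesar cipher: shift "emuehx" by 25
  'e' (pos 4) + 25 = pos 3 = 'd'
  'm' (pos 12) + 25 = pos 11 = 'l'
  'u' (pos 20) + 25 = pos 19 = 't'
  'e' (pos 4) + 25 = pos 3 = 'd'
  'h' (pos 7) + 25 = pos 6 = 'g'
  'x' (pos 23) + 25 = pos 22 = 'w'
Result: dltdgw

dltdgw


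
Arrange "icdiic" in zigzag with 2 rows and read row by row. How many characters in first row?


Zigzag "icdiic" into 2 rows:
Placing characters:
  'i' => row 0
  'c' => row 1
  'd' => row 0
  'i' => row 1
  'i' => row 0
  'c' => row 1
Rows:
  Row 0: "idi"
  Row 1: "cic"
First row length: 3

3


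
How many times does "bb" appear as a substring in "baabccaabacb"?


Searching for "bb" in "baabccaabacb"
Scanning each position:
  Position 0: "ba" => no
  Position 1: "aa" => no
  Position 2: "ab" => no
  Position 3: "bc" => no
  Position 4: "cc" => no
  Position 5: "ca" => no
  Position 6: "aa" => no
  Position 7: "ab" => no
  Position 8: "ba" => no
  Position 9: "ac" => no
  Position 10: "cb" => no
Total occurrences: 0

0


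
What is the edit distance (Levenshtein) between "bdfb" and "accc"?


Computing edit distance: "bdfb" -> "accc"
DP table:
           a    c    c    c
      0    1    2    3    4
  b   1    1    2    3    4
  d   2    2    2    3    4
  f   3    3    3    3    4
  b   4    4    4    4    4
Edit distance = dp[4][4] = 4

4


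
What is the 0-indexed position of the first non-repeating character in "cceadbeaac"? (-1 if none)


Input: cceadbeaac
Character frequencies:
  'a': 3
  'b': 1
  'c': 3
  'd': 1
  'e': 2
Scanning left to right for freq == 1:
  Position 0 ('c'): freq=3, skip
  Position 1 ('c'): freq=3, skip
  Position 2 ('e'): freq=2, skip
  Position 3 ('a'): freq=3, skip
  Position 4 ('d'): unique! => answer = 4

4


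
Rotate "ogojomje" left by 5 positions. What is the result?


Input: "ogojomje", rotate left by 5
First 5 characters: "ogojo"
Remaining characters: "mje"
Concatenate remaining + first: "mje" + "ogojo" = "mjeogojo"

mjeogojo


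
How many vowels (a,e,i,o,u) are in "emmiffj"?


Input: emmiffj
Checking each character:
  'e' at position 0: vowel (running total: 1)
  'm' at position 1: consonant
  'm' at position 2: consonant
  'i' at position 3: vowel (running total: 2)
  'f' at position 4: consonant
  'f' at position 5: consonant
  'j' at position 6: consonant
Total vowels: 2

2


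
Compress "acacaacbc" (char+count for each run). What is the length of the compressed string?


Input: acacaacbc
Runs:
  'a' x 1 => "a1"
  'c' x 1 => "c1"
  'a' x 1 => "a1"
  'c' x 1 => "c1"
  'a' x 2 => "a2"
  'c' x 1 => "c1"
  'b' x 1 => "b1"
  'c' x 1 => "c1"
Compressed: "a1c1a1c1a2c1b1c1"
Compressed length: 16

16


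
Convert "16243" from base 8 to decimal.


Input: "16243" in base 8
Positional expansion:
  Digit '1' (value 1) x 8^4 = 4096
  Digit '6' (value 6) x 8^3 = 3072
  Digit '2' (value 2) x 8^2 = 128
  Digit '4' (value 4) x 8^1 = 32
  Digit '3' (value 3) x 8^0 = 3
Sum = 7331

7331


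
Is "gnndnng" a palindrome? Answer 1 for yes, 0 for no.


Input: gnndnng
Reversed: gnndnng
  Compare pos 0 ('g') with pos 6 ('g'): match
  Compare pos 1 ('n') with pos 5 ('n'): match
  Compare pos 2 ('n') with pos 4 ('n'): match
Result: palindrome

1


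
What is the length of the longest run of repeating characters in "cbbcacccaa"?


Input: "cbbcacccaa"
Scanning for longest run:
  Position 1 ('b'): new char, reset run to 1
  Position 2 ('b'): continues run of 'b', length=2
  Position 3 ('c'): new char, reset run to 1
  Position 4 ('a'): new char, reset run to 1
  Position 5 ('c'): new char, reset run to 1
  Position 6 ('c'): continues run of 'c', length=2
  Position 7 ('c'): continues run of 'c', length=3
  Position 8 ('a'): new char, reset run to 1
  Position 9 ('a'): continues run of 'a', length=2
Longest run: 'c' with length 3

3


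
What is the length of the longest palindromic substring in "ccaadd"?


Input: "ccaadd"
Checking substrings for palindromes:
  [0:2] "cc" (len 2) => palindrome
  [2:4] "aa" (len 2) => palindrome
  [4:6] "dd" (len 2) => palindrome
Longest palindromic substring: "cc" with length 2

2


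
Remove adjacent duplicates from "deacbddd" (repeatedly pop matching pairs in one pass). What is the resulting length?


Input: deacbddd
Stack-based adjacent duplicate removal:
  Read 'd': push. Stack: d
  Read 'e': push. Stack: de
  Read 'a': push. Stack: dea
  Read 'c': push. Stack: deac
  Read 'b': push. Stack: deacb
  Read 'd': push. Stack: deacbd
  Read 'd': matches stack top 'd' => pop. Stack: deacb
  Read 'd': push. Stack: deacbd
Final stack: "deacbd" (length 6)

6


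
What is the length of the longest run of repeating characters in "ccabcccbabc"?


Input: "ccabcccbabc"
Scanning for longest run:
  Position 1 ('c'): continues run of 'c', length=2
  Position 2 ('a'): new char, reset run to 1
  Position 3 ('b'): new char, reset run to 1
  Position 4 ('c'): new char, reset run to 1
  Position 5 ('c'): continues run of 'c', length=2
  Position 6 ('c'): continues run of 'c', length=3
  Position 7 ('b'): new char, reset run to 1
  Position 8 ('a'): new char, reset run to 1
  Position 9 ('b'): new char, reset run to 1
  Position 10 ('c'): new char, reset run to 1
Longest run: 'c' with length 3

3


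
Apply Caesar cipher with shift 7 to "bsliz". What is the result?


Caesar cipher: shift "bsliz" by 7
  'b' (pos 1) + 7 = pos 8 = 'i'
  's' (pos 18) + 7 = pos 25 = 'z'
  'l' (pos 11) + 7 = pos 18 = 's'
  'i' (pos 8) + 7 = pos 15 = 'p'
  'z' (pos 25) + 7 = pos 6 = 'g'
Result: izspg

izspg


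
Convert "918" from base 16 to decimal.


Input: "918" in base 16
Positional expansion:
  Digit '9' (value 9) x 16^2 = 2304
  Digit '1' (value 1) x 16^1 = 16
  Digit '8' (value 8) x 16^0 = 8
Sum = 2328

2328


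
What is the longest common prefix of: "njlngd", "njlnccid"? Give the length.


Words: njlngd, njlnccid
  Position 0: all 'n' => match
  Position 1: all 'j' => match
  Position 2: all 'l' => match
  Position 3: all 'n' => match
  Position 4: ('g', 'c') => mismatch, stop
LCP = "njln" (length 4)

4


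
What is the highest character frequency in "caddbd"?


Input: caddbd
Character counts:
  'a': 1
  'b': 1
  'c': 1
  'd': 3
Maximum frequency: 3

3


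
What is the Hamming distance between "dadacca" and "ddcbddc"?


Comparing "dadacca" and "ddcbddc" position by position:
  Position 0: 'd' vs 'd' => same
  Position 1: 'a' vs 'd' => differ
  Position 2: 'd' vs 'c' => differ
  Position 3: 'a' vs 'b' => differ
  Position 4: 'c' vs 'd' => differ
  Position 5: 'c' vs 'd' => differ
  Position 6: 'a' vs 'c' => differ
Total differences (Hamming distance): 6

6


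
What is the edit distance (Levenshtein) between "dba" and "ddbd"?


Computing edit distance: "dba" -> "ddbd"
DP table:
           d    d    b    d
      0    1    2    3    4
  d   1    0    1    2    3
  b   2    1    1    1    2
  a   3    2    2    2    2
Edit distance = dp[3][4] = 2

2


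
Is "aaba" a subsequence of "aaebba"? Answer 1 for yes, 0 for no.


Check if "aaba" is a subsequence of "aaebba"
Greedy scan:
  Position 0 ('a'): matches sub[0] = 'a'
  Position 1 ('a'): matches sub[1] = 'a'
  Position 2 ('e'): no match needed
  Position 3 ('b'): matches sub[2] = 'b'
  Position 4 ('b'): no match needed
  Position 5 ('a'): matches sub[3] = 'a'
All 4 characters matched => is a subsequence

1


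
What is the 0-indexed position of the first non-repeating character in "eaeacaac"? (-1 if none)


Input: eaeacaac
Character frequencies:
  'a': 4
  'c': 2
  'e': 2
Scanning left to right for freq == 1:
  Position 0 ('e'): freq=2, skip
  Position 1 ('a'): freq=4, skip
  Position 2 ('e'): freq=2, skip
  Position 3 ('a'): freq=4, skip
  Position 4 ('c'): freq=2, skip
  Position 5 ('a'): freq=4, skip
  Position 6 ('a'): freq=4, skip
  Position 7 ('c'): freq=2, skip
  No unique character found => answer = -1

-1


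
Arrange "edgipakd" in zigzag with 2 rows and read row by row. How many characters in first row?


Zigzag "edgipakd" into 2 rows:
Placing characters:
  'e' => row 0
  'd' => row 1
  'g' => row 0
  'i' => row 1
  'p' => row 0
  'a' => row 1
  'k' => row 0
  'd' => row 1
Rows:
  Row 0: "egpk"
  Row 1: "diad"
First row length: 4

4


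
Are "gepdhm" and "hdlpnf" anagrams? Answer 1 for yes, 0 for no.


Strings: "gepdhm", "hdlpnf"
Sorted first:  deghmp
Sorted second: dfhlnp
Differ at position 1: 'e' vs 'f' => not anagrams

0


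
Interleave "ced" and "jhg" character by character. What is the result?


Interleaving "ced" and "jhg":
  Position 0: 'c' from first, 'j' from second => "cj"
  Position 1: 'e' from first, 'h' from second => "eh"
  Position 2: 'd' from first, 'g' from second => "dg"
Result: cjehdg

cjehdg


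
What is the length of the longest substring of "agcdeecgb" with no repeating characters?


Input: "agcdeecgb"
Sliding window (track last position of each char):
  Position 0 ('a'): window [0,0] length 1 -- new best
  Position 1 ('g'): window [0,1] length 2 -- new best
  Position 2 ('c'): window [0,2] length 3 -- new best
  Position 3 ('d'): window [0,3] length 4 -- new best
  Position 4 ('e'): window [0,4] length 5 -- new best
  Position 5 ('e'): repeat (last at 4), move window start to 5
  Position 5 ('e'): window [5,5] length 1
  Position 6 ('c'): window [5,6] length 2
  Position 7 ('g'): window [5,7] length 3
  Position 8 ('b'): window [5,8] length 4
Longest substring with no repeats: "agcde" with length 5

5


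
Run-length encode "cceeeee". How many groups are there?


Input: cceeeee
Scanning for consecutive runs:
  Group 1: 'c' x 2 (positions 0-1)
  Group 2: 'e' x 5 (positions 2-6)
Total groups: 2

2


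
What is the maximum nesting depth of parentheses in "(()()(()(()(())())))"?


Input: "(()()(()(()(())())))"
Tracking depth:
  Position 0 '(': depth becomes 1
  Position 1 '(': depth becomes 2
  Position 2 ')': depth becomes 1
  Position 3 '(': depth becomes 2
  Position 4 ')': depth becomes 1
  Position 5 '(': depth becomes 2
  Position 6 '(': depth becomes 3
  Position 7 ')': depth becomes 2
  Position 8 '(': depth becomes 3
  Position 9 '(': depth becomes 4
  Position 10 ')': depth becomes 3
  Position 11 '(': depth becomes 4
  Position 12 '(': depth becomes 5
  Position 13 ')': depth becomes 4
  Position 14 ')': depth becomes 3
  Position 15 '(': depth becomes 4
  Position 16 ')': depth becomes 3
  Position 17 ')': depth becomes 2
  Position 18 ')': depth becomes 1
  Position 19 ')': depth becomes 0
Maximum depth reached: 5

5


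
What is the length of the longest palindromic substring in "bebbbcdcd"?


Input: "bebbbcdcd"
Checking substrings for palindromes:
  [0:3] "beb" (len 3) => palindrome
  [2:5] "bbb" (len 3) => palindrome
  [5:8] "cdc" (len 3) => palindrome
  [6:9] "dcd" (len 3) => palindrome
  [2:4] "bb" (len 2) => palindrome
  [3:5] "bb" (len 2) => palindrome
Longest palindromic substring: "beb" with length 3

3
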